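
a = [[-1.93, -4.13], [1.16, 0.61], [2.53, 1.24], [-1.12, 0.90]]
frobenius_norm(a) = 5.70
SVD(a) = [[-0.85,-0.39], [0.22,-0.26], [0.47,-0.6], [0.01,0.65]] @ diag([5.25541145500371, 2.209762529914876]) @ [[0.59, 0.81], [-0.81, 0.59]]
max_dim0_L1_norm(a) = 6.88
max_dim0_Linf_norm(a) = 4.13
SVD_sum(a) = [[-2.63, -3.62], [0.69, 0.95], [1.46, 2.01], [0.04, 0.06]] + [[0.7, -0.51], [0.47, -0.34], [1.07, -0.77], [-1.16, 0.84]]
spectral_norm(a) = 5.26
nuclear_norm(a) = 7.47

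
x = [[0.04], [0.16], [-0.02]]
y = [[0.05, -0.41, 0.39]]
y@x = [[-0.07]]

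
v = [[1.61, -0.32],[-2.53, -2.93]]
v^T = [[1.61, -2.53], [-0.32, -2.93]]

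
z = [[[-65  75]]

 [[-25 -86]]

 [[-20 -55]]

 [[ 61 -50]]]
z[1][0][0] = -25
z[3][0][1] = -50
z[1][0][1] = -86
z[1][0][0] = -25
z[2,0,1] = -55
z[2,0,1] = -55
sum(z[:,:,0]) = -49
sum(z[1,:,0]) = -25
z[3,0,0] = 61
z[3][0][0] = 61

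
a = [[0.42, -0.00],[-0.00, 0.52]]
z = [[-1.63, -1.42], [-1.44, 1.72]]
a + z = [[-1.21, -1.42],[-1.44, 2.24]]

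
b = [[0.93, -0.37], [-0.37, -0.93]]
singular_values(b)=[1.0, 1.0]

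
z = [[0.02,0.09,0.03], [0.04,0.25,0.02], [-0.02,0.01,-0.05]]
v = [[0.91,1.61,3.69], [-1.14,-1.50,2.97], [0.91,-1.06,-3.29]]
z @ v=[[-0.06, -0.13, 0.24], [-0.23, -0.33, 0.82], [-0.08, 0.01, 0.12]]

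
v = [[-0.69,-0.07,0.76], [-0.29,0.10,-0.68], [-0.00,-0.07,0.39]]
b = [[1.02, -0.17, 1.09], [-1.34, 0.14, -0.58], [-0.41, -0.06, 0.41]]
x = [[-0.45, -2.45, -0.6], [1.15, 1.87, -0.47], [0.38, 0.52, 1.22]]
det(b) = 0.04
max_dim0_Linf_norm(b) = 1.34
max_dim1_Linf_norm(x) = 2.45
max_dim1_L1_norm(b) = 2.28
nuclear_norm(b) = 2.80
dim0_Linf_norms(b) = [1.34, 0.17, 1.09]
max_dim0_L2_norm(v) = 1.09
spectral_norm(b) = 2.06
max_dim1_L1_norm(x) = 3.5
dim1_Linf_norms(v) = [0.76, 0.68, 0.39]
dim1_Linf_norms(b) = [1.09, 1.34, 0.41]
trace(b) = 1.57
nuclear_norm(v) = 1.83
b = x @ v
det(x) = 2.81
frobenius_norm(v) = 1.33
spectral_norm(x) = 3.35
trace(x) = 2.64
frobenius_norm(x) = 3.68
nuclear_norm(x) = 5.34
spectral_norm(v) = 1.16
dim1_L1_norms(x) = [3.5, 3.49, 2.12]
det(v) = 0.01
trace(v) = -0.20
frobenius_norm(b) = 2.18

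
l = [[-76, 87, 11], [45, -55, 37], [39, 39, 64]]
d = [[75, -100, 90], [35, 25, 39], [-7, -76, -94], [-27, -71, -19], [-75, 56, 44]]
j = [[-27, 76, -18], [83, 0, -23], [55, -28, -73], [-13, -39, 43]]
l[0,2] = 11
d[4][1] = 56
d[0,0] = 75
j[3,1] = -39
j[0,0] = -27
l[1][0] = 45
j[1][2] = -23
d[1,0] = 35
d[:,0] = [75, 35, -7, -27, -75]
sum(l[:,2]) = 112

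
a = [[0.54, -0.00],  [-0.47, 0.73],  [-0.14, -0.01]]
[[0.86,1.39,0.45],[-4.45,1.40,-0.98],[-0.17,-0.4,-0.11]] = a @ [[1.59, 2.58, 0.83], [-5.07, 3.58, -0.81]]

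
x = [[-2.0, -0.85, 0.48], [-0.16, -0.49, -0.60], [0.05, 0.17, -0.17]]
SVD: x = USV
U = [[-0.99, 0.10, 0.07], [-0.10, -0.99, -0.07], [0.07, -0.08, 0.99]]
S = [2.24, 0.76, 0.19]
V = [[0.89,0.4,-0.19], [-0.05,0.51,0.86], [-0.44,0.76,-0.48]]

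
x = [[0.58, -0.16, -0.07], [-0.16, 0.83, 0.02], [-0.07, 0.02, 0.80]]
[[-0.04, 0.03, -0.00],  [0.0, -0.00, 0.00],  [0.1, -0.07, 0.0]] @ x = [[-0.03, 0.03, 0.0], [0.0, 0.0, 0.0], [0.07, -0.07, -0.01]]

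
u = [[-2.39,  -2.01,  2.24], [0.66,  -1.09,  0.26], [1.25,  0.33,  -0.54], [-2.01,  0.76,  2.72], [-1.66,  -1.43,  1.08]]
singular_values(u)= [5.44, 2.41, 1.02]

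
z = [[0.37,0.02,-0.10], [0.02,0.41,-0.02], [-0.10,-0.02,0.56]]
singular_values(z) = [0.61, 0.41, 0.33]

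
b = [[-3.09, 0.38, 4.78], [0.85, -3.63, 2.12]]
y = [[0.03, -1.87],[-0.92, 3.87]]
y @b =[[-1.68, 6.8, -3.82],[6.13, -14.4, 3.81]]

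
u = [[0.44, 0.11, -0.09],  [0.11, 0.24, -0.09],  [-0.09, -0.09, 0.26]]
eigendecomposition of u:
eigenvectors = [[0.82,0.56,-0.12], [0.42,-0.43,0.80], [-0.40,0.7,0.59]]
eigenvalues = [0.54, 0.24, 0.16]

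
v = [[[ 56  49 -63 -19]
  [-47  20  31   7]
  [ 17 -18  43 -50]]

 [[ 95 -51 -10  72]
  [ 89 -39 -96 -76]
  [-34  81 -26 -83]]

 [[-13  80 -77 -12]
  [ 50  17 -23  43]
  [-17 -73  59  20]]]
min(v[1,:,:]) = -96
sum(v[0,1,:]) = 11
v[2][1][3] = 43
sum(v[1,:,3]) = -87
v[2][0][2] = -77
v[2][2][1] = -73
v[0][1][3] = 7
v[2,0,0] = -13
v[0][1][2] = 31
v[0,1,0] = -47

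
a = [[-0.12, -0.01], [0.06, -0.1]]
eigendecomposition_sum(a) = [[(-0.06-0.01j), -0.00-0.02j], [(0.03+0.15j), (-0.05+0.04j)]] + [[(-0.06+0.01j), -0.00+0.02j], [(0.03-0.15j), (-0.05-0.04j)]]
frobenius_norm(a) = 0.17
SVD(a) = [[-0.73, 0.68], [0.68, 0.73]] @ diag([0.1423597878418245, 0.08850813977047943]) @ [[0.9, -0.43], [-0.43, -0.9]]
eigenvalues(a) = [(-0.11+0.02j), (-0.11-0.02j)]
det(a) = 0.01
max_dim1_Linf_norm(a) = 0.12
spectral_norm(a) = 0.14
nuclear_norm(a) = 0.23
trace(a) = -0.22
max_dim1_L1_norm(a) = 0.16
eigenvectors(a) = [[0.15-0.35j, 0.15+0.35j],  [(-0.93+0j), (-0.93-0j)]]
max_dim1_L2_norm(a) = 0.12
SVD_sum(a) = [[-0.09, 0.04],[0.09, -0.04]] + [[-0.03, -0.05], [-0.03, -0.06]]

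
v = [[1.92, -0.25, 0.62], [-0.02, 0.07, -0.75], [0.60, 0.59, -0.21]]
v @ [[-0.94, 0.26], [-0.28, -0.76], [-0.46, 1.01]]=[[-2.02, 1.32], [0.34, -0.82], [-0.63, -0.5]]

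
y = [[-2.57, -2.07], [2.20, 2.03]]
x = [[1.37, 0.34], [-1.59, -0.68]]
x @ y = [[-2.77, -2.15], [2.59, 1.91]]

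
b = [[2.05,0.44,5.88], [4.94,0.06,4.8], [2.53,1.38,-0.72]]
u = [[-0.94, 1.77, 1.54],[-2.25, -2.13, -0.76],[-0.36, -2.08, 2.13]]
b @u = [[-5.03, -9.54, 15.35], [-6.51, -1.37, 17.79], [-5.22, 3.04, 1.31]]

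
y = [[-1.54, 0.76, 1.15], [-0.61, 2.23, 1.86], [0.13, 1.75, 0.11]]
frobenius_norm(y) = 4.02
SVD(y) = [[-0.47, 0.72, 0.51], [-0.80, -0.10, -0.59], [-0.37, -0.69, 0.63]] @ diag([3.6663780351293274, 1.5439681919786512, 0.584494932124644]) @ [[0.32, -0.76, -0.57],[-0.73, -0.57, 0.36],[-0.6, 0.30, -0.74]]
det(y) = 3.31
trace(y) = 0.80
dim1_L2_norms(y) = [2.07, 2.97, 1.76]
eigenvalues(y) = [3.14, -1.73, -0.61]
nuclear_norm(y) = 5.79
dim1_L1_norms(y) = [3.45, 4.7, 1.99]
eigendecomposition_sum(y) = [[-0.08, 0.74, 0.42], [-0.28, 2.41, 1.38], [-0.16, 1.43, 0.81]] + [[-1.28,-0.19,0.99], [-0.43,-0.07,0.34], [0.50,0.08,-0.39]] + [[-0.18,0.21,-0.27], [0.1,-0.12,0.15], [-0.21,0.25,-0.31]]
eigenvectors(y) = [[0.26,0.89,0.61], [0.83,0.3,-0.34], [0.49,-0.35,0.72]]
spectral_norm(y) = 3.67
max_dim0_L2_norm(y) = 2.93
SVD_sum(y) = [[-0.54, 1.31, 0.97], [-0.93, 2.24, 1.66], [-0.43, 1.03, 0.77]] + [[-0.82, -0.64, 0.40], [0.12, 0.09, -0.06], [0.78, 0.61, -0.38]] + [[-0.18, 0.09, -0.22], [0.21, -0.10, 0.25], [-0.22, 0.11, -0.27]]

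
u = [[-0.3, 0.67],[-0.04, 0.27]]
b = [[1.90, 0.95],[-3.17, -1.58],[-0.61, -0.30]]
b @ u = [[-0.61, 1.53], [1.01, -2.55], [0.20, -0.49]]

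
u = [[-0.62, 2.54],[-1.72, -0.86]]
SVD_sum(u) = [[-0.06,2.55], [0.02,-0.82]] + [[-0.56, -0.01], [-1.74, -0.04]]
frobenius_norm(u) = 3.25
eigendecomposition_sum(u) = [[-0.31+1.06j, (1.27+0.45j)], [-0.86-0.30j, (-0.43+1.02j)]] + [[(-0.31-1.06j), (1.27-0.45j)], [(-0.86+0.3j), (-0.43-1.02j)]]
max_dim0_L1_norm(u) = 3.4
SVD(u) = [[-0.95, 0.3], [0.3, 0.95]] @ diag([2.6820837762788434, 1.827683401747091]) @ [[0.02, -1.0],[-1.00, -0.02]]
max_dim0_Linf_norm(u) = 2.54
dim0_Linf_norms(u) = [1.72, 2.54]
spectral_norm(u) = 2.68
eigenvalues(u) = [(-0.74+2.09j), (-0.74-2.09j)]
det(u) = 4.90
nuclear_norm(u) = 4.51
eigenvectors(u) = [[(0.77+0j), 0.77-0.00j],[-0.04+0.63j, (-0.04-0.63j)]]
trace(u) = -1.48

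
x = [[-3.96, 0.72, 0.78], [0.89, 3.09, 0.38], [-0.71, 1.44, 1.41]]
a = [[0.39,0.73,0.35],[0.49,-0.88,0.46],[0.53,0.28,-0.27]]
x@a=[[-0.78, -3.31, -1.27], [2.06, -1.96, 1.63], [1.18, -1.39, 0.03]]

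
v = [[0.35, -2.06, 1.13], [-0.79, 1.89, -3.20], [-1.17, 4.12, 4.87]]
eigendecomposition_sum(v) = [[(-0.28+0j), -0.17-0.00j, -0.05+0.00j], [-0.09+0.00j, -0.06-0.00j, -0.01+0.00j], [0.01-0.00j, 0j, -0j]] + [[0.31+0.28j, -0.94-0.97j, (0.59-1.12j)], [(-0.35-0.63j), (0.97+2.11j), (-1.59+1.48j)], [(-0.59+0.69j), (2.06-2.07j), (2.43+1.23j)]] + [[0.31-0.28j, -0.94+0.97j, 0.59+1.12j], [(-0.35+0.63j), (0.97-2.11j), (-1.59-1.48j)], [-0.59-0.69j, (2.06+2.07j), 2.43-1.23j]]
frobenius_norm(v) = 7.88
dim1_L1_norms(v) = [3.54, 5.88, 10.16]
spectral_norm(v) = 6.61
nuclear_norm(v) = 11.21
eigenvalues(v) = [(-0.33+0j), (3.72+3.62j), (3.72-3.62j)]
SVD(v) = [[-0.04, 0.55, 0.84],  [-0.22, -0.82, 0.53],  [0.98, -0.16, 0.15]] @ diag([6.61364852035196, 4.27764770429506, 0.3174639620264849]) @ [[-0.15, 0.56, 0.82], [0.24, -0.78, 0.58], [-0.96, -0.28, 0.02]]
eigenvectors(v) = [[(0.95+0j), 0.01-0.34j, 0.01+0.34j], [(0.3+0j), (-0.2+0.55j), (-0.2-0.55j)], [(-0.03+0j), 0.74+0.00j, 0.74-0.00j]]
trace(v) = 7.11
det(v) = -8.98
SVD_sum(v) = [[0.04,-0.16,-0.23], [0.21,-0.8,-1.17], [-0.96,3.60,5.26]] + [[0.56, -1.83, 1.35], [-0.84, 2.74, -2.03], [-0.16, 0.53, -0.39]] + [[-0.25,-0.07,0.0],[-0.16,-0.05,0.00],[-0.05,-0.01,0.00]]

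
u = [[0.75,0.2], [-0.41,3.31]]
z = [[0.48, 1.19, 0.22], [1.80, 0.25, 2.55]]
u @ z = [[0.72, 0.94, 0.68], [5.76, 0.34, 8.35]]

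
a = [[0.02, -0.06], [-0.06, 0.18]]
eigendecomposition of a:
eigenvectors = [[-0.95, 0.32], [-0.32, -0.95]]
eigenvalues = [0.0, 0.2]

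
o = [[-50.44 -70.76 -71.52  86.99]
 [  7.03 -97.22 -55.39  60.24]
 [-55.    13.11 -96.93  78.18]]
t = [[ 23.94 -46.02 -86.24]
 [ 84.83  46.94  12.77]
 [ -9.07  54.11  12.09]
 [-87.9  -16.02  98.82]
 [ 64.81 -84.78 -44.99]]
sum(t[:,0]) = 76.60999999999999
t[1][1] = 46.94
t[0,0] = 23.94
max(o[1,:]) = 60.24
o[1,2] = -55.39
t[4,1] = -84.78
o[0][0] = -50.44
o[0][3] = 86.99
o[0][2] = -71.52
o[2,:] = [-55.0, 13.11, -96.93, 78.18]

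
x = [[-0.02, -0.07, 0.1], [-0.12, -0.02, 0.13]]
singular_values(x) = [0.21, 0.07]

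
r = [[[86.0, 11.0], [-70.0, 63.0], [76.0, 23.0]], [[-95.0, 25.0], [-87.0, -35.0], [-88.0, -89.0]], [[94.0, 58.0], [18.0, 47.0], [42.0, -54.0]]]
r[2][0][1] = 58.0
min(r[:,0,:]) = -95.0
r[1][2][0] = -88.0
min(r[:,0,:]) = -95.0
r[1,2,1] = -89.0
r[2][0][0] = 94.0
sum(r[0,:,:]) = 189.0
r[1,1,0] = -87.0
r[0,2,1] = 23.0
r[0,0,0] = 86.0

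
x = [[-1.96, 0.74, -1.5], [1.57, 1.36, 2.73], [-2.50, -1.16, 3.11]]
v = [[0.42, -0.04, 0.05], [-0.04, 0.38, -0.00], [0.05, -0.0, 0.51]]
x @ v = [[-0.93, 0.36, -0.86], [0.74, 0.45, 1.47], [-0.85, -0.34, 1.46]]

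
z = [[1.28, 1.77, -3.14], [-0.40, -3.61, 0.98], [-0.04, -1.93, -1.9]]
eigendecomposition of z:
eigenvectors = [[(1+0j), (0.42+0.25j), (0.42-0.25j)], [(-0.08+0j), 0.27-0.34j, 0.27+0.34j], [(0.04+0j), (0.75+0j), 0.75-0.00j]]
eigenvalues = [(1.02+0j), (-2.63+0.87j), (-2.63-0.87j)]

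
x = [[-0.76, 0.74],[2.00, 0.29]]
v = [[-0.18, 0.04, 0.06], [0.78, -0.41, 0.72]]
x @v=[[0.71, -0.33, 0.49], [-0.13, -0.04, 0.33]]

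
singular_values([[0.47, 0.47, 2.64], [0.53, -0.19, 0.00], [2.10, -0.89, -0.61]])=[2.81, 2.32, 0.0]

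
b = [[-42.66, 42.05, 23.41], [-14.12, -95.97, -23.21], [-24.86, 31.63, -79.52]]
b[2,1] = 31.63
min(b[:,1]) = -95.97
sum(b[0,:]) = 22.8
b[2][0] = -24.86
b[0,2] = 23.41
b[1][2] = -23.21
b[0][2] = 23.41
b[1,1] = -95.97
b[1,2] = -23.21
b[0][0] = -42.66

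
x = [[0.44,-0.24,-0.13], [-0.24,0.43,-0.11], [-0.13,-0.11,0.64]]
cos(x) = [[0.87, 0.09, 0.05], [0.09, 0.88, 0.04], [0.05, 0.04, 0.79]]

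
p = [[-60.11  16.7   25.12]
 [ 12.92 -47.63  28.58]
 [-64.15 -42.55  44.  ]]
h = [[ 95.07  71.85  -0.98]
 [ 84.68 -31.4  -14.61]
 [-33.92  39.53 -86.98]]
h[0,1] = 71.85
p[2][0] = -64.15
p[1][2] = 28.58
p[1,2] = 28.58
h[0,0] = 95.07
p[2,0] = -64.15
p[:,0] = [-60.11, 12.92, -64.15]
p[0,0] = -60.11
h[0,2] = -0.98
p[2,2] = 44.0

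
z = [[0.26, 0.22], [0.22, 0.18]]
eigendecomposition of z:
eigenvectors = [[0.77, -0.64], [0.64, 0.77]]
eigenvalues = [0.44, -0.0]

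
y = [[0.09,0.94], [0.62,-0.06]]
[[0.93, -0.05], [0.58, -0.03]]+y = [[1.02, 0.89], [1.2, -0.09]]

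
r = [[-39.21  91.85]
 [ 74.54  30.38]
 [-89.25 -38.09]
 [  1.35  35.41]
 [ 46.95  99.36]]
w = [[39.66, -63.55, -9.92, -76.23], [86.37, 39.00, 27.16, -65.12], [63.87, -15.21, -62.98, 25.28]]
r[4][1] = 99.36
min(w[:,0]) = 39.66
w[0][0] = 39.66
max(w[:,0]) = 86.37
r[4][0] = 46.95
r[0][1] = 91.85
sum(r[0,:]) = 52.63999999999999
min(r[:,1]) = -38.09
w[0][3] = -76.23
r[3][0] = 1.35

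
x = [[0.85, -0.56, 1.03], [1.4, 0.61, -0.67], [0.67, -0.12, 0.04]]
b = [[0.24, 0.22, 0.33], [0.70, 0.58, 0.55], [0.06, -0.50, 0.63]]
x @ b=[[-0.13, -0.65, 0.62], [0.72, 1.00, 0.38], [0.08, 0.06, 0.18]]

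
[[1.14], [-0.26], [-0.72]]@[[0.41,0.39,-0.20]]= [[0.47, 0.44, -0.23], [-0.11, -0.1, 0.05], [-0.30, -0.28, 0.14]]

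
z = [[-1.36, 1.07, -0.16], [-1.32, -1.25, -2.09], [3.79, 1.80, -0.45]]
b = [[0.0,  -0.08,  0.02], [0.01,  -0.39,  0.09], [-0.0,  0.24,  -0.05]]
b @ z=[[0.18, 0.14, 0.16], [0.84, 0.66, 0.77], [-0.51, -0.39, -0.48]]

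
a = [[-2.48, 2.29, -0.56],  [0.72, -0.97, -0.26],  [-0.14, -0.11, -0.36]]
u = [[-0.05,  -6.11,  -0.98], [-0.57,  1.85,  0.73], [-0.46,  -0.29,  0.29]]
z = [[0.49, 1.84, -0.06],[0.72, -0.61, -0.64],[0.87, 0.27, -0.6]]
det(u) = 0.01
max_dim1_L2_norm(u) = 6.19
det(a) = 0.00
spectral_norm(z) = 2.01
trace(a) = -3.81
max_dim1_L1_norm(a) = 5.33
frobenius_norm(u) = 6.55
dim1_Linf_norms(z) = [1.84, 0.72, 0.87]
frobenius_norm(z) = 2.47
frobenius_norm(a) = 3.66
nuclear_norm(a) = 4.23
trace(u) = 2.09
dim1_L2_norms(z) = [1.91, 1.14, 1.09]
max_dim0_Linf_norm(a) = 2.48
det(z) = -0.01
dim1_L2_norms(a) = [3.42, 1.24, 0.4]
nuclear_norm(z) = 3.46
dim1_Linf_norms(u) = [6.11, 1.85, 0.46]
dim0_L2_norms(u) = [0.73, 6.39, 1.26]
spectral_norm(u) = 6.49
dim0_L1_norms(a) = [3.34, 3.37, 1.18]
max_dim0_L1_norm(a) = 3.37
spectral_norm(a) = 3.61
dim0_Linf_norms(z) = [0.87, 1.84, 0.64]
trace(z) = -0.72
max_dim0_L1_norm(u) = 8.25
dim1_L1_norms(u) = [7.14, 3.15, 1.04]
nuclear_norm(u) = 7.39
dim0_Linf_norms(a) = [2.48, 2.29, 0.56]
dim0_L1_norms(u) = [1.08, 8.25, 2.0]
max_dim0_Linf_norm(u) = 6.11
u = a @ z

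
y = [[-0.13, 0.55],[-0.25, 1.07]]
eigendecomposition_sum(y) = [[-0.0, 0.00], [-0.00, 0.0]] + [[-0.13,0.55], [-0.25,1.07]]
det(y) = -0.00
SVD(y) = [[-0.46,-0.89], [-0.89,0.46]] @ diag([1.2356368088110279, 0.0012948788742702297]) @ [[0.23, -0.97], [0.97, 0.23]]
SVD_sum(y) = [[-0.13, 0.55],[-0.25, 1.07]] + [[-0.0,-0.0], [0.0,0.00]]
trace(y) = 0.94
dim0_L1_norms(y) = [0.38, 1.62]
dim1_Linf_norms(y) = [0.55, 1.07]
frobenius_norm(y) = 1.24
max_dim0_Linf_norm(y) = 1.07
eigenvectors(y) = [[-0.97, -0.46], [-0.23, -0.89]]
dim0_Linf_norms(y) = [0.25, 1.07]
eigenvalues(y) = [-0.0, 0.94]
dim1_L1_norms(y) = [0.68, 1.32]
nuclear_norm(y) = 1.24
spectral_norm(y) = 1.24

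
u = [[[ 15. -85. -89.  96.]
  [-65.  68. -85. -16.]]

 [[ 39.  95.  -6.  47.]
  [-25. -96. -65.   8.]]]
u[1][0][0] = 39.0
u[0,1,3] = -16.0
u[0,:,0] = [15.0, -65.0]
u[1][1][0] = -25.0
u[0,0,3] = 96.0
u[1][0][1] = 95.0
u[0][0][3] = 96.0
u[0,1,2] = -85.0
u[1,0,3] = 47.0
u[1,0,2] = -6.0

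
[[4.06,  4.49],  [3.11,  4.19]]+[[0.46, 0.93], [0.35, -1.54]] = [[4.52, 5.42], [3.46, 2.65]]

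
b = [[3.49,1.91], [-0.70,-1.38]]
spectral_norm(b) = 4.19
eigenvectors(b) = [[0.99, -0.39], [-0.15, 0.92]]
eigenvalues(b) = [3.2, -1.09]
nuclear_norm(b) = 5.02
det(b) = -3.48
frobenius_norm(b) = 4.27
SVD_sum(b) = [[3.35, 2.13], [-1.12, -0.72]] + [[0.14, -0.22], [0.42, -0.66]]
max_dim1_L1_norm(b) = 5.4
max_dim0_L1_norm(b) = 4.19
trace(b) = 2.11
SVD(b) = [[-0.95, 0.32], [0.32, 0.95]] @ diag([4.1871427333895115, 0.830924623671372]) @ [[-0.84,-0.54], [0.54,-0.84]]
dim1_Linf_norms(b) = [3.49, 1.38]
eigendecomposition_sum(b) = [[3.42, 1.43], [-0.52, -0.22]] + [[0.07, 0.48], [-0.18, -1.16]]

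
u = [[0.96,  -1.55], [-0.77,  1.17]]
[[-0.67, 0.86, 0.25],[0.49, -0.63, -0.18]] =u@[[0.34, -0.44, -0.13], [0.64, -0.83, -0.24]]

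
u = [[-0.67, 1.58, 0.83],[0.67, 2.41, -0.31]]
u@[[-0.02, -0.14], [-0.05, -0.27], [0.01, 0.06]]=[[-0.06, -0.28],[-0.14, -0.76]]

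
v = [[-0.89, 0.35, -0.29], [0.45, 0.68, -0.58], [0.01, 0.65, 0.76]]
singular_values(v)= [1.0, 1.0, 1.0]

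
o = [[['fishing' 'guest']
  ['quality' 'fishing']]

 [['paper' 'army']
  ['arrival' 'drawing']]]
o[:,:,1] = [['guest', 'fishing'], ['army', 'drawing']]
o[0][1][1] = 'fishing'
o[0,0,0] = 'fishing'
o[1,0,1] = 'army'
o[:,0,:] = [['fishing', 'guest'], ['paper', 'army']]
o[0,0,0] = 'fishing'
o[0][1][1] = 'fishing'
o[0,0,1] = 'guest'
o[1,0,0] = 'paper'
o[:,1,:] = [['quality', 'fishing'], ['arrival', 'drawing']]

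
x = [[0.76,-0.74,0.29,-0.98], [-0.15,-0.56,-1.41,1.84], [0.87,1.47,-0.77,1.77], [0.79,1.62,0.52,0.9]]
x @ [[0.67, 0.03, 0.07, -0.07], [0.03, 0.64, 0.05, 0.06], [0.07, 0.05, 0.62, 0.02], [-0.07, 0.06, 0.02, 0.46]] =[[0.58,-0.50,0.18,-0.54],[-0.34,-0.32,-0.88,0.8],[0.45,1.03,-0.31,0.83],[0.55,1.14,0.48,0.47]]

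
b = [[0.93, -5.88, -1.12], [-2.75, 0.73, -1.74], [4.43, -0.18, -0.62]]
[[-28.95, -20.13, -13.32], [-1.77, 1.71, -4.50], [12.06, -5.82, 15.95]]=b@[[2.8, -0.95, 3.50],[5.57, 2.94, 3.13],[-1.07, 1.75, -1.63]]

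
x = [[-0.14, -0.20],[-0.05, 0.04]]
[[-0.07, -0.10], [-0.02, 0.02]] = x @ [[0.40, 0.05], [0.05, 0.46]]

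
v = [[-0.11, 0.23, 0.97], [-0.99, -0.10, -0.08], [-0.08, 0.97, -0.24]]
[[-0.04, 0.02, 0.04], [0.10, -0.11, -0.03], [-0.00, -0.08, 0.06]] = v @ [[-0.09, 0.11, 0.02], [-0.02, -0.06, 0.07], [-0.05, 0.05, 0.03]]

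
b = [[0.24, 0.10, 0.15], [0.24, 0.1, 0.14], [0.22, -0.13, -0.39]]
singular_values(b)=[0.48, 0.41, 0.0]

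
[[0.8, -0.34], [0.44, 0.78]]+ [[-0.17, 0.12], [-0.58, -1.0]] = [[0.63, -0.22], [-0.14, -0.22]]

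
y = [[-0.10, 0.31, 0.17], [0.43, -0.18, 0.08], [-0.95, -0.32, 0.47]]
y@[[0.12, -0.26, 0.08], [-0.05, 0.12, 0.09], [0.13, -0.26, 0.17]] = [[-0.01, 0.02, 0.05], [0.07, -0.15, 0.03], [-0.04, 0.09, -0.02]]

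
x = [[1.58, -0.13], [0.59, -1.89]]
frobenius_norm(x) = 2.54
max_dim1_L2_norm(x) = 1.98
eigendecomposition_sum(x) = [[1.57, -0.06], [0.27, -0.01]] + [[0.01, -0.07], [0.32, -1.88]]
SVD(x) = [[0.49, 0.87], [0.87, -0.49]] @ diag([2.1421288142640345, 1.3582283103733932]) @ [[0.6, -0.8], [0.8, 0.60]]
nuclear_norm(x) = 3.50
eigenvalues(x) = [1.56, -1.87]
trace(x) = -0.31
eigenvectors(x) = [[0.99, 0.04],[0.17, 1.00]]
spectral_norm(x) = 2.14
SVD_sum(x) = [[0.64, -0.84], [1.12, -1.49]] + [[0.94,  0.71], [-0.53,  -0.40]]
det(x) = -2.91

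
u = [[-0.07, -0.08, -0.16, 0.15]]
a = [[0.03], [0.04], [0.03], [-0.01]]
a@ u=[[-0.00, -0.00, -0.00, 0.00], [-0.00, -0.0, -0.01, 0.01], [-0.0, -0.0, -0.00, 0.0], [0.0, 0.0, 0.0, -0.0]]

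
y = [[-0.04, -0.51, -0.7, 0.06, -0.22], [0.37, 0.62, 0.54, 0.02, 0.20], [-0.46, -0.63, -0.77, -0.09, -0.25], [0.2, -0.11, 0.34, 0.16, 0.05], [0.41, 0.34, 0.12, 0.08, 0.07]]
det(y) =-0.000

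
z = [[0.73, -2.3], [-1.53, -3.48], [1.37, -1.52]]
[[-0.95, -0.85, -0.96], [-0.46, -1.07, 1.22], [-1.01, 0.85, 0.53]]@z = [[-0.71, 6.60], [2.97, 2.93], [-1.31, -1.44]]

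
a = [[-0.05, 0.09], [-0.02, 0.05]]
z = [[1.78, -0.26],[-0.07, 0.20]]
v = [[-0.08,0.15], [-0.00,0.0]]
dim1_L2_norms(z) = [1.8, 0.21]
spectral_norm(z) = 1.80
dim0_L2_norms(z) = [1.78, 0.33]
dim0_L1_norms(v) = [0.08, 0.15]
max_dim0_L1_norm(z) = 1.85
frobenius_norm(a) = 0.12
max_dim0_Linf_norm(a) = 0.09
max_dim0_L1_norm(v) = 0.15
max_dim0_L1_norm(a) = 0.14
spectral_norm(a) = 0.12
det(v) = 0.00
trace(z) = 1.98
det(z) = 0.34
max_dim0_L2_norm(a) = 0.1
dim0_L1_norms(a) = [0.07, 0.14]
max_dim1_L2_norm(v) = 0.17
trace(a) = 0.00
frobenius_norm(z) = 1.81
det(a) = -0.00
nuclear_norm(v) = 0.17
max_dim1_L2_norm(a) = 0.1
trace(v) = -0.08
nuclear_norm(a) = 0.12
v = z @ a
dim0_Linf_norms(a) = [0.05, 0.09]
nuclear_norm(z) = 1.99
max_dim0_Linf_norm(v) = 0.15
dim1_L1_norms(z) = [2.04, 0.27]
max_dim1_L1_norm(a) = 0.14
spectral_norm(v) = 0.17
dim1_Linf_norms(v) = [0.15, 0.0]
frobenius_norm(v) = 0.17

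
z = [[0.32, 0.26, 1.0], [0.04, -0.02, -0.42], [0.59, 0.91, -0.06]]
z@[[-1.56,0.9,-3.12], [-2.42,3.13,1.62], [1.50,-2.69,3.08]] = [[0.37, -1.59, 2.5], [-0.64, 1.10, -1.45], [-3.21, 3.54, -0.55]]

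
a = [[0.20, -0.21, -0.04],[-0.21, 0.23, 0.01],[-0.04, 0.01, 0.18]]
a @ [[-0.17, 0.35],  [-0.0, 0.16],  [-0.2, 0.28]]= [[-0.03, 0.03], [0.03, -0.03], [-0.03, 0.04]]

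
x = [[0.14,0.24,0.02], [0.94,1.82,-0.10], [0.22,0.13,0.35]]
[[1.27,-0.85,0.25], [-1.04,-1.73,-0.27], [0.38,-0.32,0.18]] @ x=[[-0.57,-1.21,0.2], [-1.83,-3.43,0.06], [-0.21,-0.47,0.1]]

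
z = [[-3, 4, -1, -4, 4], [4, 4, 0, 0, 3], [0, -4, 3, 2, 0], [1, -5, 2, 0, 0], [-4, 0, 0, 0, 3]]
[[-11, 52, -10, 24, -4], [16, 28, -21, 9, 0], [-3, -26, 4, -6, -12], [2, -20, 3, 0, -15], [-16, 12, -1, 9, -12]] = z @ [[4, 0, -2, 0, 0], [0, 4, -1, 0, 3], [-1, 0, 0, 0, 0], [0, -5, 0, -3, 0], [0, 4, -3, 3, -4]]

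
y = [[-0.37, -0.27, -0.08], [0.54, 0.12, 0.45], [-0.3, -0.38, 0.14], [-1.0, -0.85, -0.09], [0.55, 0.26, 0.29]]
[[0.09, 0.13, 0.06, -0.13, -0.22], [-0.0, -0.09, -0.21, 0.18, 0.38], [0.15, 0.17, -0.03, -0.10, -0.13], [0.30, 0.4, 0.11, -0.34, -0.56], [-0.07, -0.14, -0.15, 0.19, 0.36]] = y @ [[-0.26, -0.20, -0.01, 0.37, 0.49], [-0.08, -0.25, -0.07, -0.03, 0.06], [0.33, 0.11, -0.44, -0.03, 0.25]]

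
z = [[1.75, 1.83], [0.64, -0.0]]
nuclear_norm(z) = 3.03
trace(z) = 1.75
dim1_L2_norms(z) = [2.53, 0.64]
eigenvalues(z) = [2.27, -0.52]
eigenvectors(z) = [[0.96, -0.63], [0.27, 0.78]]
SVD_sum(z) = [[1.81, 1.77], [0.33, 0.32]] + [[-0.06, 0.06], [0.31, -0.32]]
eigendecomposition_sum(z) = [[1.85,1.49], [0.52,0.42]] + [[-0.1, 0.34], [0.12, -0.42]]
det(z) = -1.17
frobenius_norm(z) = 2.61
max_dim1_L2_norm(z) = 2.53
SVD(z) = [[-0.98, -0.18], [-0.18, 0.98]] @ diag([2.5716905689391387, 0.4554202648428025]) @ [[-0.71, -0.7],[0.70, -0.71]]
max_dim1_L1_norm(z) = 3.58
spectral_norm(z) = 2.57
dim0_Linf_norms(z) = [1.75, 1.83]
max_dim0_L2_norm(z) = 1.86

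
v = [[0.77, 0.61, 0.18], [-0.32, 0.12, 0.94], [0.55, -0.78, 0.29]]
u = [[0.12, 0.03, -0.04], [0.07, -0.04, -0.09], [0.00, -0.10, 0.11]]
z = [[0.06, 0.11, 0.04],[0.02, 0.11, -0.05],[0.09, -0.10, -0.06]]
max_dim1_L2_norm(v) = 1.0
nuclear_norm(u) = 0.38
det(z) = -0.00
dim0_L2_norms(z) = [0.11, 0.18, 0.09]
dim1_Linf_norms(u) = [0.12, 0.09, 0.11]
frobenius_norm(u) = 0.23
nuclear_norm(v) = 3.00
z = u @ v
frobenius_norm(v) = 1.73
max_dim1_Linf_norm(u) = 0.12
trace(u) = 0.19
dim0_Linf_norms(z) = [0.09, 0.11, 0.06]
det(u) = -0.00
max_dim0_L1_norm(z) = 0.32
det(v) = 1.00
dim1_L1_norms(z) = [0.21, 0.18, 0.25]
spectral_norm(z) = 0.19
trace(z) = 0.11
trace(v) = 1.18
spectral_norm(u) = 0.18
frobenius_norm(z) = 0.23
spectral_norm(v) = 1.00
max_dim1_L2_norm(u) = 0.15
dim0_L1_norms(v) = [1.64, 1.51, 1.41]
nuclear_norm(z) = 0.38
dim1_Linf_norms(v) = [0.77, 0.94, 0.78]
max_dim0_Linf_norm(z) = 0.11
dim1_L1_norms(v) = [1.56, 1.38, 1.62]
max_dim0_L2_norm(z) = 0.18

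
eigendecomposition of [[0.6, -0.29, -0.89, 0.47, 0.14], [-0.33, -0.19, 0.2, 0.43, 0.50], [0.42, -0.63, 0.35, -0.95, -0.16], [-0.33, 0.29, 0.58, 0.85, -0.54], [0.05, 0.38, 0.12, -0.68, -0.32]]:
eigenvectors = [[(0.13-0.6j), (0.13+0.6j), -0.24+0.00j, (0.71+0j), -0.78+0.00j],[(0.11+0.23j), 0.11-0.23j, (-0.66+0j), 0.39+0.00j, 0.20+0.00j],[(-0.63+0j), -0.63-0.00j, (0.02+0j), 0.42+0.00j, -0.15+0.00j],[(0.27+0.26j), (0.27-0.26j), 0.25+0.00j, (0.12+0j), -0.47+0.00j],[(-0.16+0.04j), (-0.16-0.04j), (0.66+0j), (0.4+0j), 0.32+0.00j]]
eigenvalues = [(0.73+1.03j), (0.73-1.03j), (-0.98+0j), (0.07+0j), (0.73+0j)]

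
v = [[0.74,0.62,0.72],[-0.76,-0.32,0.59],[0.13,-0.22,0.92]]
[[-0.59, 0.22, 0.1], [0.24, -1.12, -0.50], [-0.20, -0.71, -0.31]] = v @ [[-0.39, 0.69, 0.31], [-0.23, 0.43, 0.19], [-0.22, -0.77, -0.34]]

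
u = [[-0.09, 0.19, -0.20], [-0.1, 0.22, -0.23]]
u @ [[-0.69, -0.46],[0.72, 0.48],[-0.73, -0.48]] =[[0.34, 0.23], [0.40, 0.26]]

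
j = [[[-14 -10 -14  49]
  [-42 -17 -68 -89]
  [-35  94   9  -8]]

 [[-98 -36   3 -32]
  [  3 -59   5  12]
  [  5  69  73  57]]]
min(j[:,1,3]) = -89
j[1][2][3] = 57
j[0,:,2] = [-14, -68, 9]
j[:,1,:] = [[-42, -17, -68, -89], [3, -59, 5, 12]]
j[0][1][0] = -42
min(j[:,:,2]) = -68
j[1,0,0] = -98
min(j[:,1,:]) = -89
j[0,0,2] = -14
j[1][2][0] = 5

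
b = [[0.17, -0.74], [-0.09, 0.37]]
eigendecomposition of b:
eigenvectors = [[-0.97, 0.89], [-0.23, -0.45]]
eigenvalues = [-0.01, 0.55]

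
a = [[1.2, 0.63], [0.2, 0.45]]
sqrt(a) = [[1.08,0.37], [0.12,0.64]]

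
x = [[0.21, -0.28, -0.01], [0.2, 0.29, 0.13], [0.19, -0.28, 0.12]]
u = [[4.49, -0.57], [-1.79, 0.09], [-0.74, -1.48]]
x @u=[[1.45, -0.13], [0.28, -0.28], [1.27, -0.31]]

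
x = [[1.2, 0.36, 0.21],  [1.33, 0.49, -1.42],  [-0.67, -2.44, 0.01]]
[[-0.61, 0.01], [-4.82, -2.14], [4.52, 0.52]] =x@ [[-0.41, -0.17], [-1.73, -0.16], [2.41, 1.29]]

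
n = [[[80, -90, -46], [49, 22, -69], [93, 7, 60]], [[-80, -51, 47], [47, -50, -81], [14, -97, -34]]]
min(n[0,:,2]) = -69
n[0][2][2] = 60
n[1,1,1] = -50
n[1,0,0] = -80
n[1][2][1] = -97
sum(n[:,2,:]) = 43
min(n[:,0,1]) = -90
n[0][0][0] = 80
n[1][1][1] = -50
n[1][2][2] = -34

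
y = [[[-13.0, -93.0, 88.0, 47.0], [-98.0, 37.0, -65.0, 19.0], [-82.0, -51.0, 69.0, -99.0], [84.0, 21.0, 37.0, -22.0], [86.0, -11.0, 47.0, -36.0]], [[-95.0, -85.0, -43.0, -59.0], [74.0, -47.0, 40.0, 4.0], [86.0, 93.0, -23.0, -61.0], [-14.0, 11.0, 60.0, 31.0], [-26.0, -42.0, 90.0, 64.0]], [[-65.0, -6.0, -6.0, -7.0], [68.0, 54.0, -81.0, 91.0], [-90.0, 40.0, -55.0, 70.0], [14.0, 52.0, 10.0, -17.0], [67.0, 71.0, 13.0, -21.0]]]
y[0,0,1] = -93.0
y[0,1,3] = 19.0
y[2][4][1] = 71.0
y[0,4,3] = -36.0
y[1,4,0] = -26.0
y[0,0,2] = 88.0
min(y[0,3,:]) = -22.0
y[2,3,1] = 52.0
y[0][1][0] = -98.0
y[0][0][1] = -93.0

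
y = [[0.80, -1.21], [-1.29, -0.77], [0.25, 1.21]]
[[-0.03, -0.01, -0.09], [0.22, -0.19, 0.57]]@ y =[[-0.03, -0.06], [0.56, 0.57]]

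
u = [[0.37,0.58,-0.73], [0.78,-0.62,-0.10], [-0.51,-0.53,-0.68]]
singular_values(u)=[1.0, 1.0, 1.0]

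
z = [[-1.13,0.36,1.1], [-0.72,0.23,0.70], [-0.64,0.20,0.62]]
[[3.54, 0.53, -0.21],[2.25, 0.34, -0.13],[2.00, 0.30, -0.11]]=z@[[-0.95,-1.3,-0.28],[0.37,-0.19,-2.86],[2.12,-0.79,0.46]]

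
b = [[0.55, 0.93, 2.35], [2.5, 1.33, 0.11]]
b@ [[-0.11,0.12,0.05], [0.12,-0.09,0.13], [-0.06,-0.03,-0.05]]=[[-0.09, -0.09, 0.03], [-0.12, 0.18, 0.29]]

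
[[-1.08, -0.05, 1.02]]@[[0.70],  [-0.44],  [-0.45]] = [[-1.19]]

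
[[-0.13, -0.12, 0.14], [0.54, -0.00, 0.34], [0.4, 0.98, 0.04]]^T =[[-0.13, 0.54, 0.40], [-0.12, -0.0, 0.98], [0.14, 0.34, 0.04]]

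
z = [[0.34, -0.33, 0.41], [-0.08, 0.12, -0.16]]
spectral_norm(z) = 0.66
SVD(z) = [[-0.95,0.32], [0.32,0.95]] @ diag([0.6613847113315235, 0.03962655191809042]) @ [[-0.53,0.53,-0.66], [0.84,0.20,-0.51]]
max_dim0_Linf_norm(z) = 0.41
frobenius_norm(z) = 0.66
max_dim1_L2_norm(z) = 0.63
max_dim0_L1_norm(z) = 0.57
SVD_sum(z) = [[0.33, -0.33, 0.42],[-0.11, 0.11, -0.14]] + [[0.01, 0.00, -0.01],[0.03, 0.01, -0.02]]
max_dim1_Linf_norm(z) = 0.41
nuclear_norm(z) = 0.70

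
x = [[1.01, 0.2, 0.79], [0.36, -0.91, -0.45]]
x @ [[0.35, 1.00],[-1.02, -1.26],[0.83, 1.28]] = [[0.81, 1.77], [0.68, 0.93]]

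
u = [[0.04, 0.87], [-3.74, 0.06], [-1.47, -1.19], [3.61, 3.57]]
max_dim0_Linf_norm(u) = 3.74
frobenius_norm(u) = 6.64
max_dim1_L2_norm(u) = 5.08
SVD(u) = [[-0.08, -0.29], [0.51, -0.83], [0.30, 0.1], [-0.8, -0.46]] @ diag([6.177621161411807, 2.4373544645941516]) @ [[-0.85, -0.53], [0.53, -0.85]]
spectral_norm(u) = 6.18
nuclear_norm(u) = 8.61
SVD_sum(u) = [[0.42, 0.26], [-2.67, -1.66], [-1.59, -0.99], [4.20, 2.61]] + [[-0.38, 0.61], [-1.07, 1.72], [0.12, -0.2], [-0.59, 0.96]]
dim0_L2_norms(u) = [5.4, 3.86]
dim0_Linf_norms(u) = [3.74, 3.57]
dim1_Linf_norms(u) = [0.87, 3.74, 1.47, 3.61]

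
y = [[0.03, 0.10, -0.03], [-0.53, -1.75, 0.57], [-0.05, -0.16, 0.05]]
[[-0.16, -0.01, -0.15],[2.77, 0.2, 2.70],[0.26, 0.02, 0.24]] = y @ [[-1.74,-0.49,0.91], [-1.88,-0.24,-1.1], [-2.53,-0.84,2.20]]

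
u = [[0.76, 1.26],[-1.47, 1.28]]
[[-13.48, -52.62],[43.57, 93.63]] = u@[[-25.54, -65.60], [4.71, -2.19]]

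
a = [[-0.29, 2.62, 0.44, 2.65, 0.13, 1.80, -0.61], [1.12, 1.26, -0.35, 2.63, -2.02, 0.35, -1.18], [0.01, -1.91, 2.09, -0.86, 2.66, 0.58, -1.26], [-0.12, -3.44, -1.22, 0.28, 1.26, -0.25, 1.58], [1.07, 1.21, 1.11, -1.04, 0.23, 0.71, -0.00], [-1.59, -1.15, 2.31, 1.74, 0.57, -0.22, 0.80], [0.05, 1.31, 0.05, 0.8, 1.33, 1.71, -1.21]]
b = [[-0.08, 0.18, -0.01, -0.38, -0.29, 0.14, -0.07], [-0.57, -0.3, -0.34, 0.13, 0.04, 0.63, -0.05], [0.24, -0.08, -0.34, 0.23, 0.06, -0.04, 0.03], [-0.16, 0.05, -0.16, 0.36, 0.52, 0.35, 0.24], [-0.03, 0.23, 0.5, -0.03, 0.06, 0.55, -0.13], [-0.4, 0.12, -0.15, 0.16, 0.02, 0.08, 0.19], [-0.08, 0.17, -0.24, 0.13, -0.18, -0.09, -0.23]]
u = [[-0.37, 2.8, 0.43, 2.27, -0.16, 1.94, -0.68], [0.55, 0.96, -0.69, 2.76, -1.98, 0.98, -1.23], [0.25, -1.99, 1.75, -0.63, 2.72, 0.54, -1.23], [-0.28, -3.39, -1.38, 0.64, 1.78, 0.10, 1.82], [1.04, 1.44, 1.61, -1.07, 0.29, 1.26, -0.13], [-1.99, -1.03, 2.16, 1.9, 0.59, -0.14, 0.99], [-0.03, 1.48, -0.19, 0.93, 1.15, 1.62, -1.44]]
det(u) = 128.84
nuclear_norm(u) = 22.57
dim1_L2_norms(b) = [0.54, 0.97, 0.49, 0.8, 0.79, 0.52, 0.45]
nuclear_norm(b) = 4.06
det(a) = 44.71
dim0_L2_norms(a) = [2.24, 5.33, 3.57, 4.42, 3.86, 2.69, 2.82]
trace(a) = 2.14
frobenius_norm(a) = 9.79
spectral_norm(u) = 6.77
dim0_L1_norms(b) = [1.56, 1.13, 1.74, 1.42, 1.17, 1.88, 0.94]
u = a + b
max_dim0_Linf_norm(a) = 3.44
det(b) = 0.00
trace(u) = 1.69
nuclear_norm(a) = 21.54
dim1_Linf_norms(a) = [2.65, 2.63, 2.66, 3.44, 1.21, 2.31, 1.71]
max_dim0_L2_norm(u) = 5.43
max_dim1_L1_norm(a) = 9.37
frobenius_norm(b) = 1.79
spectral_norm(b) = 1.18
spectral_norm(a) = 6.62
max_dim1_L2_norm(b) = 0.97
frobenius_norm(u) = 10.13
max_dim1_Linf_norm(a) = 3.44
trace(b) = -0.45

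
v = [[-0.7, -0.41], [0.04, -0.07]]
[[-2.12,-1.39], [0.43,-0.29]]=v @[[4.95,-0.34], [-3.28,3.98]]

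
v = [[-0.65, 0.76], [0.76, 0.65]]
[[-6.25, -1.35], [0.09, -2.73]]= v @ [[4.13, -1.20], [-4.69, -2.8]]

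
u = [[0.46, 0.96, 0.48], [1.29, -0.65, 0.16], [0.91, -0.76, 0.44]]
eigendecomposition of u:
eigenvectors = [[0.49, -0.78, -0.39],[-0.7, -0.53, -0.37],[-0.52, -0.34, 0.84]]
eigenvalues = [-1.43, 1.33, 0.35]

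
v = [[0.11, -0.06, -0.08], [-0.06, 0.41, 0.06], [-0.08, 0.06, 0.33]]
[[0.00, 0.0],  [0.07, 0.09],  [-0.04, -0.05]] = v @ [[0.01, 0.01], [0.19, 0.26], [-0.16, -0.21]]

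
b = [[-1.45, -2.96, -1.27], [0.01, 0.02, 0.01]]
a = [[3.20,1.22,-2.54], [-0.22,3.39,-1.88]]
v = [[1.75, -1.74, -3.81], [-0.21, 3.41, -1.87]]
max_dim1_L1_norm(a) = 6.96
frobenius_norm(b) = 3.53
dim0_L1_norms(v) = [1.96, 5.15, 5.68]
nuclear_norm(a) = 7.87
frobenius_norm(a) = 5.77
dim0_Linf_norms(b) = [1.45, 2.96, 1.27]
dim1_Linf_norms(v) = [3.81, 3.41]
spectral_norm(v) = 4.55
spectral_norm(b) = 3.53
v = b + a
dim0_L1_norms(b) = [1.46, 2.98, 1.28]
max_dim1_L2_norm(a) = 4.26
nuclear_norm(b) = 3.53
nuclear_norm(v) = 8.43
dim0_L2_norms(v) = [1.76, 3.83, 4.24]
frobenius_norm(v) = 5.98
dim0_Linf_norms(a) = [3.2, 3.39, 2.54]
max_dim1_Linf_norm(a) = 3.39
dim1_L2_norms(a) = [4.26, 3.88]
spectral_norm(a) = 5.00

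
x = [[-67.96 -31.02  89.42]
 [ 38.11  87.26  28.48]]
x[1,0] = 38.11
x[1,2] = 28.48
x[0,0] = -67.96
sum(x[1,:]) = 153.85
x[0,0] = -67.96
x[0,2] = 89.42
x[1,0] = 38.11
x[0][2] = 89.42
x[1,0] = 38.11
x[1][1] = 87.26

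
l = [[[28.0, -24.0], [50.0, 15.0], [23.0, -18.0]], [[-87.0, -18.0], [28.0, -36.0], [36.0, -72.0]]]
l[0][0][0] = 28.0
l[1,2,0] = 36.0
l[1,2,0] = 36.0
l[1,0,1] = -18.0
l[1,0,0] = -87.0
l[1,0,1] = -18.0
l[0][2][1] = -18.0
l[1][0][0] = -87.0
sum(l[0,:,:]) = 74.0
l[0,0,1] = -24.0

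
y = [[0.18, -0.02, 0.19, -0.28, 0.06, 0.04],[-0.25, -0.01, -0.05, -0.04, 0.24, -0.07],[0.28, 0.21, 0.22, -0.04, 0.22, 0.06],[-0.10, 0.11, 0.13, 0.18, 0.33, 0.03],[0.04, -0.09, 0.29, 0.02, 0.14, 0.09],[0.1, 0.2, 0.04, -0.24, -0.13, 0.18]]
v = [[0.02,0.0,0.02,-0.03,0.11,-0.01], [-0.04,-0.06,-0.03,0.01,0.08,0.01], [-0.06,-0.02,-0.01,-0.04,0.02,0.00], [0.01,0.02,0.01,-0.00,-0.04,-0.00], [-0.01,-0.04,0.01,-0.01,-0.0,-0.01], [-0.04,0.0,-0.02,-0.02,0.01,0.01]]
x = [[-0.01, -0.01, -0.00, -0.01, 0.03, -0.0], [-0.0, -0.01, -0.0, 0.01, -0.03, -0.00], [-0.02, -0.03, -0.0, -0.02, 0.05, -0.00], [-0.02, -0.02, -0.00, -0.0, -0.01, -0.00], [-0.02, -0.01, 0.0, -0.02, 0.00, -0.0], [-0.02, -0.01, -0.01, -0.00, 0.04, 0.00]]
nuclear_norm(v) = 0.36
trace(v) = -0.04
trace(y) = 0.89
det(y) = 0.00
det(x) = 0.00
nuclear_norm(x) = 0.17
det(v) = 0.00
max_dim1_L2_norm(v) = 0.12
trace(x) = -0.02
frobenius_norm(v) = 0.20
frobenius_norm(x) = 0.10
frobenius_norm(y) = 0.98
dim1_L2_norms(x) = [0.03, 0.03, 0.06, 0.03, 0.03, 0.05]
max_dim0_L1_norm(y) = 1.12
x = y @ v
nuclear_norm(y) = 2.01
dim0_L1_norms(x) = [0.09, 0.09, 0.01, 0.06, 0.16, 0.0]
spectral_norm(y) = 0.65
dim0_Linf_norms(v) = [0.06, 0.06, 0.03, 0.04, 0.11, 0.01]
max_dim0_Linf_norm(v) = 0.11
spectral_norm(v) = 0.16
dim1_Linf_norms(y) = [0.28, 0.25, 0.28, 0.33, 0.29, 0.24]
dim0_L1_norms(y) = [0.95, 0.64, 0.92, 0.8, 1.12, 0.47]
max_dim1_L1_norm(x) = 0.12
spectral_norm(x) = 0.09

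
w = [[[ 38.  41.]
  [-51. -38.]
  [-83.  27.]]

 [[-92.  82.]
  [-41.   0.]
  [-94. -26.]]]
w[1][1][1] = 0.0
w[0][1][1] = -38.0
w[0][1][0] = -51.0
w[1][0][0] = -92.0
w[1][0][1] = 82.0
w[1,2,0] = -94.0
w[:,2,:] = [[-83.0, 27.0], [-94.0, -26.0]]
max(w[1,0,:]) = 82.0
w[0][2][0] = -83.0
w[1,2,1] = -26.0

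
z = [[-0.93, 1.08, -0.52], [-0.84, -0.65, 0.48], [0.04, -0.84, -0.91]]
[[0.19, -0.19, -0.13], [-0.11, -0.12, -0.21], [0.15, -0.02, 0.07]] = z@[[-0.03, 0.17, 0.20], [0.05, -0.01, 0.01], [-0.21, 0.04, -0.08]]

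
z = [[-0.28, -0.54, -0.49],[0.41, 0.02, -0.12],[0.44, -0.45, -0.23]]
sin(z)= [[-0.35,  -0.55,  -0.50], [0.43,  -0.01,  -0.14], [0.44,  -0.5,  -0.27]]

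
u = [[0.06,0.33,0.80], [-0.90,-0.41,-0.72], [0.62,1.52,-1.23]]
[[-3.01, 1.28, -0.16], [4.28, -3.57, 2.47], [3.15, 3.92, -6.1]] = u @ [[-1.85,2.60,-2.45], [-0.08,1.99,-2.27], [-3.59,0.58,0.92]]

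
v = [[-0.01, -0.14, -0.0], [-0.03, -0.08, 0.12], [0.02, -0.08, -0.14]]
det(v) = 0.00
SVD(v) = [[-0.25, 0.74, 0.63], [0.46, 0.66, -0.59], [-0.85, 0.14, -0.51]] @ diag([0.18881344133375327, 0.17929806229688836, 0.0012997031532120712]) @ [[-0.15, 0.35, 0.92], [-0.14, -0.93, 0.33], [0.98, -0.08, 0.19]]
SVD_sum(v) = [[0.01, -0.02, -0.04], [-0.01, 0.03, 0.08], [0.02, -0.06, -0.15]] + [[-0.02, -0.12, 0.04], [-0.02, -0.11, 0.04], [-0.0, -0.02, 0.01]] + [[0.0, -0.00, 0.00], [-0.0, 0.00, -0.00], [-0.0, 0.0, -0.00]]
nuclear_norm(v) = 0.37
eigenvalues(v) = [0j, (-0.12+0.08j), (-0.12-0.08j)]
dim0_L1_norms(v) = [0.06, 0.3, 0.26]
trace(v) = -0.23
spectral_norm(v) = 0.19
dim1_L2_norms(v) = [0.14, 0.15, 0.16]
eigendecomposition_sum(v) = [[0j, (-0-0j), -0.00+0.00j],[(-0+0j), 0.00+0.00j, 0j],[0.00+0.00j, -0.00-0.00j, -0.00+0.00j]] + [[(-0.01-0.02j), (-0.07+0.02j), 0.00+0.11j], [-0.01-0.01j, -0.04+0.05j, 0.06+0.08j], [(0.01-0.01j), -0.04-0.04j, -0.07+0.04j]] + [[-0.01+0.02j, -0.07-0.02j, -0.11j], [(-0.01+0.01j), -0.04-0.05j, 0.06-0.08j], [(0.01+0.01j), (-0.04+0.04j), (-0.07-0.04j)]]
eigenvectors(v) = [[-0.98+0.00j, 0.64+0.00j, (0.64-0j)], [(0.09+0j), (0.49-0.35j), (0.49+0.35j)], [(-0.19+0j), 0.24+0.42j, (0.24-0.42j)]]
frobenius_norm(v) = 0.26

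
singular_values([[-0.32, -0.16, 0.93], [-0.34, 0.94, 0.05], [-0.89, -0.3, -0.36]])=[1.01, 1.0, 1.0]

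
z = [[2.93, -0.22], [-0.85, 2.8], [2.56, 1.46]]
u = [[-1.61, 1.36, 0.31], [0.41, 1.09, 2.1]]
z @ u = [[-4.81,3.74,0.45],[2.52,1.9,5.62],[-3.52,5.07,3.86]]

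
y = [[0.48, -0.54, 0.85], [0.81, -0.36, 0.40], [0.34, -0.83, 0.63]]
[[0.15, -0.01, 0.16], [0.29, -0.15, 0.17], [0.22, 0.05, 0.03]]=y @ [[0.33, -0.27, 0.19], [-0.26, -0.13, 0.19], [-0.17, 0.06, 0.2]]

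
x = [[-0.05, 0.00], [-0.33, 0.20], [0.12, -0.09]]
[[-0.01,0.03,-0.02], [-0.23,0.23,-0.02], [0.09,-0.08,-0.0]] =x @ [[0.25, -0.67, 0.36], [-0.72, 0.04, 0.49]]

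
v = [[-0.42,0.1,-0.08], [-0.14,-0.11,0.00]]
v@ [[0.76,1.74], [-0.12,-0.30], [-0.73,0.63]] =[[-0.27, -0.81],  [-0.09, -0.21]]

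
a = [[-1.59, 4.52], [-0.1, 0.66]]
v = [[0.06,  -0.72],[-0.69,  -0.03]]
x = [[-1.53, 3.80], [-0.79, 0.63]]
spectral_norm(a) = 4.84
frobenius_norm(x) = 4.22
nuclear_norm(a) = 4.96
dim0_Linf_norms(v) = [0.69, 0.72]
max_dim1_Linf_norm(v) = 0.72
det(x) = 2.04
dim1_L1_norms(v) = [0.78, 0.72]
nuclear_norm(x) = 4.68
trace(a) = -0.93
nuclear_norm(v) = 1.41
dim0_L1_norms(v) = [0.75, 0.75]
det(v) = -0.50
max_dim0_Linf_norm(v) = 0.72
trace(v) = 0.03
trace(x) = -0.90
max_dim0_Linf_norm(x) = 3.8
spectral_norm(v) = 0.73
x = a + v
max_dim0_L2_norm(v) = 0.72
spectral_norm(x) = 4.19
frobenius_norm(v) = 1.00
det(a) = -0.60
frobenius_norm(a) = 4.84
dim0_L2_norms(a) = [1.59, 4.57]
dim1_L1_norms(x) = [5.33, 1.42]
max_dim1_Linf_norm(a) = 4.52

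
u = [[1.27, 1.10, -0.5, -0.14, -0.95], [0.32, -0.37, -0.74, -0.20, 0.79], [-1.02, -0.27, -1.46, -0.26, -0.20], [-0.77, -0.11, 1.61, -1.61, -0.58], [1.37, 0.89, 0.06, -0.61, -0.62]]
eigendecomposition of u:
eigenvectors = [[-0.48+0.00j,0.17+0.07j,0.17-0.07j,(-0.31+0j),(0.4+0j)], [(-0.47+0j),-0.13+0.14j,(-0.13-0.14j),(0.8+0j),-0.84+0.00j], [(0.22+0j),0.07+0.45j,(0.07-0.45j),(0.01+0j),(-0.1+0j)], [0.36+0.00j,0.79+0.00j,(0.79-0j),(-0.07+0j),-0.33+0.00j], [(-0.61+0j),0.30+0.00j,0.30-0.00j,0.51+0.00j,-0.07+0.00j]]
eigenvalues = [(1.48+0j), (-1.83+0.83j), (-1.83-0.83j), (0.02+0j), (-0.62+0j)]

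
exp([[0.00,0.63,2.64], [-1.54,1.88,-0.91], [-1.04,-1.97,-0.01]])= [[0.96, -3.5, 2.85], [-4.15, 12.17, -7.44], [1.91, -7.30, 3.93]]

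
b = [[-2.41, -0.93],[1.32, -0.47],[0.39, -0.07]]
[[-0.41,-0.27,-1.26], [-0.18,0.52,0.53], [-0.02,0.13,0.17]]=b@ [[0.01, 0.26, 0.46],[0.41, -0.38, 0.16]]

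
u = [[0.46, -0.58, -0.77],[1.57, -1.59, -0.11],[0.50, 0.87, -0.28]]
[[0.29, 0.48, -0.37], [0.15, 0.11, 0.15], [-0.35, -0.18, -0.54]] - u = [[-0.17,1.06,0.4], [-1.42,1.7,0.26], [-0.85,-1.05,-0.26]]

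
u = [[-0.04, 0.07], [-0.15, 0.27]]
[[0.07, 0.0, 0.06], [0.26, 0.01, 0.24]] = u@[[-0.35, -0.10, -0.73], [0.77, -0.03, 0.48]]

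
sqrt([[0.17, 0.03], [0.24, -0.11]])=[[0.41+0.03j,0.04-0.03j], [(0.32-0.27j),(0.03+0.34j)]]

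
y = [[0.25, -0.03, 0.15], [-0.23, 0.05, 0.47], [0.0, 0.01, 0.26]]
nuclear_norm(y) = 0.89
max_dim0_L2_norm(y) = 0.56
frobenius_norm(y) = 0.66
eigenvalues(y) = [(-0+0j), (0.28+0.03j), (0.28-0.03j)]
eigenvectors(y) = [[(0.14+0j),-0.47-0.44j,(-0.47+0.44j)], [(0.99+0j),0.73+0.00j,(0.73-0j)], [(-0.04+0j),0.13-0.17j,(0.13+0.17j)]]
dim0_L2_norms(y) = [0.34, 0.06, 0.56]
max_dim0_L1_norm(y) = 0.88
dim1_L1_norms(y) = [0.43, 0.75, 0.27]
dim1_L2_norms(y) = [0.29, 0.53, 0.26]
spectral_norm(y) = 0.58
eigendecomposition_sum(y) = [[-0.00-0.00j, -0.00+0.00j, 0j], [-0.00-0.00j, (-0+0j), 0j], [0.00+0.00j, 0.00-0.00j, (-0-0j)]] + [[0.13+0.01j,(-0.01-0.02j),0.07-0.38j],[-0.11+0.09j,0.03+0.00j,0.23+0.37j],[(-0+0.04j),0.00-0.01j,(0.13+0.01j)]] + [[(0.13-0.01j), (-0.01+0.02j), (0.07+0.38j)], [-0.11-0.09j, (0.03-0j), 0.23-0.37j], [(-0-0.04j), 0.01j, 0.13-0.01j]]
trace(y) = 0.56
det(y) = -0.00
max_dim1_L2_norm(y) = 0.53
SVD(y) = [[0.11, -0.93, -0.34], [0.90, 0.24, -0.37], [0.43, -0.27, 0.86]] @ diag([0.579585680482272, 0.30656208055751427, 0.0003602001522768415]) @ [[-0.31, 0.08, 0.95],  [-0.94, 0.12, -0.32],  [0.14, 0.99, -0.04]]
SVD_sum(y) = [[-0.02,0.00,0.06], [-0.16,0.04,0.49], [-0.08,0.02,0.23]] + [[0.27,-0.03,0.09], [-0.07,0.01,-0.02], [0.08,-0.01,0.03]] + [[-0.0, -0.0, 0.0], [-0.00, -0.00, 0.0], [0.00, 0.00, -0.00]]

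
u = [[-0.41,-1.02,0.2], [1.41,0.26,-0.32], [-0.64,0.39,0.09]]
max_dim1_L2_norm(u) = 1.47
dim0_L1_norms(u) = [2.46, 1.67, 0.61]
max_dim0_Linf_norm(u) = 1.41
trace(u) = -0.06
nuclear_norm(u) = 2.74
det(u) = 0.00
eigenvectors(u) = [[(-0.21+0.55j),(-0.21-0.55j),0.20+0.00j], [(0.69+0j),0.69-0.00j,0.11+0.00j], [(-0.31-0.29j),(-0.31+0.29j),0.97+0.00j]]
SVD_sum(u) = [[-0.70, -0.25, 0.17], [1.33, 0.48, -0.33], [-0.44, -0.16, 0.11]] + [[0.29, -0.77, 0.03], [0.08, -0.22, 0.01], [-0.2, 0.55, -0.02]] + [[0.00, 0.00, 0.0],[0.00, 0.00, 0.0],[0.0, 0.00, 0.00]]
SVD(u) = [[-0.45, -0.79, 0.42], [0.85, -0.23, 0.47], [-0.28, 0.57, 0.78]] @ diag([1.7048050051975925, 1.0344258903344323, 0.0017238500667000887]) @ [[0.92, 0.33, -0.23], [-0.35, 0.94, -0.03], [0.20, 0.11, 0.97]]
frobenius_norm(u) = 1.99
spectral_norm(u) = 1.70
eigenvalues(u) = [(-0.03+1.25j), (-0.03-1.25j), 0j]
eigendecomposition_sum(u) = [[-0.21+0.56j, -0.51-0.08j, 0.10-0.11j], [0.70-0.01j, (0.13+0.59j), (-0.16-0.06j)], [(-0.32-0.29j), 0.19-0.32j, 0.04+0.10j]] + [[-0.21-0.56j, (-0.51+0.08j), (0.1+0.11j)],[(0.7+0.01j), (0.13-0.59j), (-0.16+0.06j)],[(-0.32+0.29j), (0.19+0.32j), (0.04-0.1j)]] + [[0j, 0.00+0.00j, -0j],[0.00+0.00j, 0j, -0j],[0j, 0.00+0.00j, 0.00-0.00j]]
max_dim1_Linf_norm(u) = 1.41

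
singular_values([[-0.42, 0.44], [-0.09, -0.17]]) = [0.61, 0.18]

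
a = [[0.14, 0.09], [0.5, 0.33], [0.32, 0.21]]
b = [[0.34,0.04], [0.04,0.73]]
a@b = [[0.05, 0.07], [0.18, 0.26], [0.12, 0.17]]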